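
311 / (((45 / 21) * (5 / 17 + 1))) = 37009 / 330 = 112.15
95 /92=1.03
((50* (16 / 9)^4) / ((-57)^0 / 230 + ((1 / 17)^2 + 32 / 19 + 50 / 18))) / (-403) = -4138369024000 / 14925954004533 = -0.28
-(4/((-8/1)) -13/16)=21/16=1.31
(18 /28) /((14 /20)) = 45 /49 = 0.92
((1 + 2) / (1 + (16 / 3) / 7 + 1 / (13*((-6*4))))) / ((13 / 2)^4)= 8064 / 8438677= 0.00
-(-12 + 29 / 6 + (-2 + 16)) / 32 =-0.21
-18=-18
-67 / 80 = -0.84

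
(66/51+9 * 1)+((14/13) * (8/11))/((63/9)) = 25297/2431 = 10.41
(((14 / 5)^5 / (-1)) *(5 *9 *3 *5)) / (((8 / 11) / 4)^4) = -13287849498 / 125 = -106302795.98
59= 59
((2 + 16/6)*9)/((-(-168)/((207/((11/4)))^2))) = 1416.50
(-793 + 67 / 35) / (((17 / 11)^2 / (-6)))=20101488 / 10115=1987.29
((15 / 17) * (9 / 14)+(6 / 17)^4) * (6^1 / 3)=681399 / 584647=1.17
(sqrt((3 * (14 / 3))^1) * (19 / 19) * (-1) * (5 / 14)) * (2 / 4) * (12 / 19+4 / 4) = -155 * sqrt(14) / 532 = -1.09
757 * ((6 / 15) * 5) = 1514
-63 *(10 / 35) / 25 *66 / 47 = -1188 / 1175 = -1.01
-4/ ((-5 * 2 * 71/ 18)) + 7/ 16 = 3061/ 5680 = 0.54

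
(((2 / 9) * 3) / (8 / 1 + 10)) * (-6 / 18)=-1 / 81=-0.01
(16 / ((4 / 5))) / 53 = 0.38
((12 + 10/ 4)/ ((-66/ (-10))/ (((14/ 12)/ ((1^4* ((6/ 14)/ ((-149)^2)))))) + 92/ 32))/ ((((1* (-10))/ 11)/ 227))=-157548819274/ 125107387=-1259.31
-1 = -1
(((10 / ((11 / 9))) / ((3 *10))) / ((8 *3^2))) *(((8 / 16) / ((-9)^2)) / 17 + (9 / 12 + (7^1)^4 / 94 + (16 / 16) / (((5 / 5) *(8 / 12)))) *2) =899359 / 4271454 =0.21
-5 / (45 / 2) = -2 / 9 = -0.22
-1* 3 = -3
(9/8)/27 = 1/24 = 0.04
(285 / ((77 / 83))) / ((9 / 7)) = 7885 / 33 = 238.94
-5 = -5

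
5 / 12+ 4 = 53 / 12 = 4.42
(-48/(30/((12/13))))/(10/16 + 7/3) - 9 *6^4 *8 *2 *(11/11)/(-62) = 430563456/143065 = 3009.57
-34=-34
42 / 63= 2 / 3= 0.67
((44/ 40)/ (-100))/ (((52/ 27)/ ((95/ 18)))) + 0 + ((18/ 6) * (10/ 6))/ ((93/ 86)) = 8885689/ 1934400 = 4.59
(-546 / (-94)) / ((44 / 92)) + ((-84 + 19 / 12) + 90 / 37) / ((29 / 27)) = -138292521 / 2218964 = -62.32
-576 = -576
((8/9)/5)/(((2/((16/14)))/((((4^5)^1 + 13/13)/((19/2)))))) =13120/1197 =10.96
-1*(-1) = 1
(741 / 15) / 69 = 247 / 345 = 0.72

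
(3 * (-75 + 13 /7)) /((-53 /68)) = 104448 /371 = 281.53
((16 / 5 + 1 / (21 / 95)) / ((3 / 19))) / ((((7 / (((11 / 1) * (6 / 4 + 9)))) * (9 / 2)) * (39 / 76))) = 12881924 / 36855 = 349.53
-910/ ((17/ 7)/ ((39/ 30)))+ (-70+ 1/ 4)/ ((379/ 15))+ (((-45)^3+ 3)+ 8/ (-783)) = -1848679903651/ 20179476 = -91611.89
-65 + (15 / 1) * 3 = -20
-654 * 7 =-4578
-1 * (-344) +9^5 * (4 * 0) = 344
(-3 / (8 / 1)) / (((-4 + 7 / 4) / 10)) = 5 / 3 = 1.67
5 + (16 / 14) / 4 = 37 / 7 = 5.29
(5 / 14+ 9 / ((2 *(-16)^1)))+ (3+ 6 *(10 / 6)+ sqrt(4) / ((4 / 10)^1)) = 4049 / 224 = 18.08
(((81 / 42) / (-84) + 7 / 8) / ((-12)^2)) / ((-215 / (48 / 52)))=-167 / 6573840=-0.00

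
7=7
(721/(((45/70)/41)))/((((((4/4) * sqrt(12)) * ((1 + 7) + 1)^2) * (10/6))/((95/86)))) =3931613 * sqrt(3)/62694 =108.62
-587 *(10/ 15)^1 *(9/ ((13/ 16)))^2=-8114688/ 169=-48015.91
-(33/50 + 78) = -3933/50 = -78.66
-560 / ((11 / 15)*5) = -1680 / 11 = -152.73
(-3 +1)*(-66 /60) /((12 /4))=11 /15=0.73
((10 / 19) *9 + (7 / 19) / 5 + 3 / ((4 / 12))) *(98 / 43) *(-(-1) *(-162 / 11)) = -20829312 / 44935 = -463.54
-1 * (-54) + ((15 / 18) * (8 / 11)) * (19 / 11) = 19982 / 363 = 55.05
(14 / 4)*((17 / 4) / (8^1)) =119 / 64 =1.86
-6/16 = -3/8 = -0.38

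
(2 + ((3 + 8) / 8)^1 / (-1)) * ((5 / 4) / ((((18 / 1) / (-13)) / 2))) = -325 / 288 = -1.13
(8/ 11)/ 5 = 8/ 55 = 0.15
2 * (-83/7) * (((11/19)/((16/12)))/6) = -913/532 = -1.72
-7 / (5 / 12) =-84 / 5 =-16.80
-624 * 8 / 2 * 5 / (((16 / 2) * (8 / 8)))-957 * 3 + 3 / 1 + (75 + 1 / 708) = -3081923 / 708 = -4353.00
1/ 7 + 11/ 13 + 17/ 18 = 3167/ 1638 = 1.93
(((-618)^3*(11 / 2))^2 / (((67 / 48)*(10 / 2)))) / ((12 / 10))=13481748355139399808 / 67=201220124703573131.46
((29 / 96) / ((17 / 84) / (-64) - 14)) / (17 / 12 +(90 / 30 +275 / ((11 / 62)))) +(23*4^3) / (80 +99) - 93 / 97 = 177123317407397 / 24381410967959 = 7.26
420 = 420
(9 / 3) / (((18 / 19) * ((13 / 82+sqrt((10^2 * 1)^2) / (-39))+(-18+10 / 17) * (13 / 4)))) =-9061 / 168803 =-0.05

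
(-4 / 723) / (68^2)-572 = -478070737 / 835788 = -572.00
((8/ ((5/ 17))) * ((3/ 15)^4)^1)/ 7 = 136/ 21875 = 0.01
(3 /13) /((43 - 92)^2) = 3 /31213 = 0.00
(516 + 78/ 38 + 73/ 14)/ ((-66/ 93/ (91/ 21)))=-56093167/ 17556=-3195.10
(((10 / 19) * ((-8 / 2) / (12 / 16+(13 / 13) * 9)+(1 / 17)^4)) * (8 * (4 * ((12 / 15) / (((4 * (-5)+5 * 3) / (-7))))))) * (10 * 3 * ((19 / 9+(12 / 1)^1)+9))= -76628615168 / 14282091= -5365.36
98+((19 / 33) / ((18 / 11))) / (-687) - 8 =3338801 / 37098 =90.00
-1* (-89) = 89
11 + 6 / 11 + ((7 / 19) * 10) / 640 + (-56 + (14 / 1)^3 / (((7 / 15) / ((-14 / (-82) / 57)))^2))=-18940942233 / 427216064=-44.34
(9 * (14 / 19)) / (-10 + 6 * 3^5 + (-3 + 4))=2 / 437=0.00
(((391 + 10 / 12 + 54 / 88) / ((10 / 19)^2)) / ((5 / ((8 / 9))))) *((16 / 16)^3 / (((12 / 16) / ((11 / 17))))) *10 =74803532 / 34425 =2172.94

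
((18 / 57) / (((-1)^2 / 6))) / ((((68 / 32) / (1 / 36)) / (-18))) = -144 / 323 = -0.45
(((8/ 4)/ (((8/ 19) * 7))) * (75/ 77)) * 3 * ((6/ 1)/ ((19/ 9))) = 6075/ 1078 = 5.64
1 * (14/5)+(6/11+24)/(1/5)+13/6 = 42139/330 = 127.69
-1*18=-18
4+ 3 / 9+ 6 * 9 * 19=3091 / 3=1030.33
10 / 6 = 5 / 3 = 1.67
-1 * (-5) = 5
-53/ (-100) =53/ 100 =0.53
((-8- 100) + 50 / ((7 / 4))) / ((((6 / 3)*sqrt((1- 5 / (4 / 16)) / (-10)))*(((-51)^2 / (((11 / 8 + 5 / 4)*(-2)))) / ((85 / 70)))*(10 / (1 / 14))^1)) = 139*sqrt(190) / 3798480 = 0.00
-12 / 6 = -2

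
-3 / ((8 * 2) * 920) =-0.00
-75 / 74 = -1.01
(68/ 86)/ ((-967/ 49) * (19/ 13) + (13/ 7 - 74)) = -637/ 81356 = -0.01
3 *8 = 24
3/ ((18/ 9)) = 3/ 2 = 1.50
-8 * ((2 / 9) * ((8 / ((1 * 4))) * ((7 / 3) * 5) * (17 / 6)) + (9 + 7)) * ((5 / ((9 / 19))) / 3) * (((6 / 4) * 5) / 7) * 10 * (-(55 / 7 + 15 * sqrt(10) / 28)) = 59042500 * sqrt(10) / 11907 + 2597870000 / 35721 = 88407.28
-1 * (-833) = 833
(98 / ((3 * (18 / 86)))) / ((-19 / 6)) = -8428 / 171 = -49.29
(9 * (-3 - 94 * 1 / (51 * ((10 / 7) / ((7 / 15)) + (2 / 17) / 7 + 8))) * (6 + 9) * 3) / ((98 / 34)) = -33529185 / 75362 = -444.91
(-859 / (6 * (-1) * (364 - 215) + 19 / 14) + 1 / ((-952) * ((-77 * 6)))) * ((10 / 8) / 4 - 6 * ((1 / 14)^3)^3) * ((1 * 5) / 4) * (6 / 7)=85377513139466779985 / 264980429784823717888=0.32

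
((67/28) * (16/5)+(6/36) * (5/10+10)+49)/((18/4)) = 8177/630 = 12.98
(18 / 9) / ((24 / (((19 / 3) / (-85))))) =-0.01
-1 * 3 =-3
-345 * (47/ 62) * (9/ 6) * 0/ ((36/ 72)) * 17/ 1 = 0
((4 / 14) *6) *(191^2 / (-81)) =-145924 / 189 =-772.08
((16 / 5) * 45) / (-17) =-144 / 17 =-8.47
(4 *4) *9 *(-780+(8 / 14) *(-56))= -116928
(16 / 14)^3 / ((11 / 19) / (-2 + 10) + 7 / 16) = 2.93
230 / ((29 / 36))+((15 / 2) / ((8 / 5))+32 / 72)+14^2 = 2032247 / 4176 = 486.65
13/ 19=0.68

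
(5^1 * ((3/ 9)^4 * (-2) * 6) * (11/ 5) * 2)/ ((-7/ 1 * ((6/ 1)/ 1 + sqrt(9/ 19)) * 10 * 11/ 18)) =304/ 23625 - 8 * sqrt(19)/ 23625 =0.01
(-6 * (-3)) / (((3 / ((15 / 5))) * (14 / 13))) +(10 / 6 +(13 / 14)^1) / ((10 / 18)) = 1497 / 70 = 21.39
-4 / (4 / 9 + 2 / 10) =-180 / 29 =-6.21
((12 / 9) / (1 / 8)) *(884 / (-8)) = -3536 / 3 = -1178.67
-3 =-3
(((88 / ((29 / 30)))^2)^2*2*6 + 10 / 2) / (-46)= -17916250.78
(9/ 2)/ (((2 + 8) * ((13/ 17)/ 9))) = 1377/ 260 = 5.30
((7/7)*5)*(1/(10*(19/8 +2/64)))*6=96/77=1.25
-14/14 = -1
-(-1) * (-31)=-31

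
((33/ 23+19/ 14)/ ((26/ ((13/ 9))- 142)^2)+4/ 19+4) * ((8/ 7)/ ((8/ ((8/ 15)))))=12777511/ 39828180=0.32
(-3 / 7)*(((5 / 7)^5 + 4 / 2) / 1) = -110217 / 117649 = -0.94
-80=-80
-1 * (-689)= 689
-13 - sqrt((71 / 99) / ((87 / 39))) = -13 - sqrt(294437) / 957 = -13.57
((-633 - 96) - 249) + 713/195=-189997/195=-974.34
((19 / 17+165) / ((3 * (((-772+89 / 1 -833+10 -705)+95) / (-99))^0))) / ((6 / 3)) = 1412 / 51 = 27.69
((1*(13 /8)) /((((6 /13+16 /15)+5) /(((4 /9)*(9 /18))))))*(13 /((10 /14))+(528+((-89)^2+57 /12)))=28635191 /61104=468.63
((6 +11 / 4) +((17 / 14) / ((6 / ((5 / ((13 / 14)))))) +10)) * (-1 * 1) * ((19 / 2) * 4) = -58805 / 78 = -753.91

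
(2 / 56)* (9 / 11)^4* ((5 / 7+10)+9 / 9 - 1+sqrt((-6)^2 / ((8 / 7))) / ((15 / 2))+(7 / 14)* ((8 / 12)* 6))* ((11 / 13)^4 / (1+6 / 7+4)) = 6561* sqrt(14) / 23420020+583929 / 32788028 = 0.02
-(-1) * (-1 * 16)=-16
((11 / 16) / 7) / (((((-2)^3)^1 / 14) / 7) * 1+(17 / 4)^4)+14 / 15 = 69454 / 74391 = 0.93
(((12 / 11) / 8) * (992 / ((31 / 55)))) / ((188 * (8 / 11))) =165 / 94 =1.76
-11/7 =-1.57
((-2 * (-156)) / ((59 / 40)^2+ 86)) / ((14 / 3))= 0.76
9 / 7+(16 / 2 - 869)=-6018 / 7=-859.71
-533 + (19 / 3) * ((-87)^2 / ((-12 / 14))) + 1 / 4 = -225837 / 4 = -56459.25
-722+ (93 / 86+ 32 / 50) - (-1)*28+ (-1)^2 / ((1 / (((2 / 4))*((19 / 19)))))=-743662 / 1075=-691.78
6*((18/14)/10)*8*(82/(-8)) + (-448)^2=200640.74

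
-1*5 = -5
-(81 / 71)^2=-6561 / 5041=-1.30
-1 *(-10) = 10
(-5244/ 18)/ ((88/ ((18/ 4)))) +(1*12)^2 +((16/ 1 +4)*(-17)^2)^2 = 2939950561/ 88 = 33408529.10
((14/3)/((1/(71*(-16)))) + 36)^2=249513616/9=27723735.11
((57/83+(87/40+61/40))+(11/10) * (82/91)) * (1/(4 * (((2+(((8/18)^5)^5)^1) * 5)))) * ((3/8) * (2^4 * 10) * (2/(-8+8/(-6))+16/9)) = 19148925918191362287379880037147/1518239381480786608328400865240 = 12.61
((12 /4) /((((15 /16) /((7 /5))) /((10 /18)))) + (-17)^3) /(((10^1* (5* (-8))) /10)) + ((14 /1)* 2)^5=30978883373 /1800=17210490.76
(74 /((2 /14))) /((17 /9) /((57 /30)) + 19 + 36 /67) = 5934726 /235229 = 25.23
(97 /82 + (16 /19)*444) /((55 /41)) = 584371 /2090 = 279.60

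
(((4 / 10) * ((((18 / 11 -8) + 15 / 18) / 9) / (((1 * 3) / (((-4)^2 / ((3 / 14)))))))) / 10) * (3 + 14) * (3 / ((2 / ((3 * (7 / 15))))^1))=-486472 / 22275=-21.84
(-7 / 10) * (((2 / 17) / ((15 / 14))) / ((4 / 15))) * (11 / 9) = -539 / 1530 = -0.35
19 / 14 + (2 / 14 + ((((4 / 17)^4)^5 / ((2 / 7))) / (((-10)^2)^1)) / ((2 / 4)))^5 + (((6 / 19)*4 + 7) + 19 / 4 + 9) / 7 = 62272399268496931078752000576971472844599814436598028636559979461987282952410083623484215537868961652564404132187876883493135291399382351 / 13832350133133046192547053615841472692066901179575741334613660223637148740009489518773504487923940412153729522024583617709210286445312500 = 4.50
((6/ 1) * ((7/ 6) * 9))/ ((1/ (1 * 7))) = 441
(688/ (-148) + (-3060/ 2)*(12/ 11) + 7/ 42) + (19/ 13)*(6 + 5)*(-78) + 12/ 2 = -7134481/ 2442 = -2921.57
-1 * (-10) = 10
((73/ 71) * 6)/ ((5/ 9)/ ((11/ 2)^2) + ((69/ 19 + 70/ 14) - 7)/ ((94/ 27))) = 851889852/ 67252123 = 12.67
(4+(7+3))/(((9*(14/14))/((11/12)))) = 77/54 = 1.43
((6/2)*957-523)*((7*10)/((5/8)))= 262976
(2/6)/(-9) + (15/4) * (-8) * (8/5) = -1297/27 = -48.04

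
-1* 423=-423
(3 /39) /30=1 /390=0.00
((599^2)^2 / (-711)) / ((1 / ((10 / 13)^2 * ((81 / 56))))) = -28966085460225 / 186914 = -154970122.41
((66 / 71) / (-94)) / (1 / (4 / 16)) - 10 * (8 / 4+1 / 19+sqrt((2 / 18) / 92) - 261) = 656720973 / 253612 - 5 * sqrt(23) / 69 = 2589.12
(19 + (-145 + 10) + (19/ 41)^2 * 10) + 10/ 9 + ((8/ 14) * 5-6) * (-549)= 170788414/ 105903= 1612.69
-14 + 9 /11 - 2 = -167 /11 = -15.18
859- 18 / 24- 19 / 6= 10261 / 12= 855.08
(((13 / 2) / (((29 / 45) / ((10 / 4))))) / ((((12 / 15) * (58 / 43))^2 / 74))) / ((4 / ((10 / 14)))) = 286.16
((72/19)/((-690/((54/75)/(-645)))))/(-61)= -72/716406875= -0.00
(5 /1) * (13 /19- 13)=-1170 /19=-61.58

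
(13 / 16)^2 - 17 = -4183 / 256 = -16.34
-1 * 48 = -48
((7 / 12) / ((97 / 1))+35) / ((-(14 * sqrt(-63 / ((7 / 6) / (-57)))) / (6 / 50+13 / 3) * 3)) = -0.07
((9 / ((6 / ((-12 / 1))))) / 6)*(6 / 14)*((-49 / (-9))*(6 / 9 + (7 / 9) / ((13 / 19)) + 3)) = -3934 / 117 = -33.62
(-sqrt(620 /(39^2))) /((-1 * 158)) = sqrt(155) /3081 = 0.00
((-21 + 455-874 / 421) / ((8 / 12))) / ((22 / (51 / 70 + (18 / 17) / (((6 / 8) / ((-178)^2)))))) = 725950562706 / 551089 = 1317301.86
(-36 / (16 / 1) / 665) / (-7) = 9 / 18620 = 0.00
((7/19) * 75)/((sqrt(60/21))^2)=735/76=9.67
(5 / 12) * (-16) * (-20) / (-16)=-25 / 3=-8.33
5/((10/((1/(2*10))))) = 0.02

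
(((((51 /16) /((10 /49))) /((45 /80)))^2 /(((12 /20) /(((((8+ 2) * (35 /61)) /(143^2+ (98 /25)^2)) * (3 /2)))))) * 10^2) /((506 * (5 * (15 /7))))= 106251753125 /10659146624478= 0.01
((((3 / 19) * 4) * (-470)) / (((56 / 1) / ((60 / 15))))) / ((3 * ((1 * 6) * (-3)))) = 470 / 1197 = 0.39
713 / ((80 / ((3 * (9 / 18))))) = 2139 / 160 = 13.37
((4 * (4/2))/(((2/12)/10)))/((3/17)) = 2720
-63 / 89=-0.71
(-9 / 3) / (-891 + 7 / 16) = 48 / 14249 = 0.00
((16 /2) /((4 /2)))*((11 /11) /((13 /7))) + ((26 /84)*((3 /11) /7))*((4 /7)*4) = 106996 /49049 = 2.18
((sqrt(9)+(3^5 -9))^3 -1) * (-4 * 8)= -425985664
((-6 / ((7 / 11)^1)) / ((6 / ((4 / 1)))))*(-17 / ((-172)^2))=187 / 51772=0.00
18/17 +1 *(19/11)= 521/187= 2.79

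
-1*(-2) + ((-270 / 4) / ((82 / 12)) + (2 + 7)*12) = 100.12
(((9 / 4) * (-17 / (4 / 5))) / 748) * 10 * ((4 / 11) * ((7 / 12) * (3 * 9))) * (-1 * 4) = 14175 / 968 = 14.64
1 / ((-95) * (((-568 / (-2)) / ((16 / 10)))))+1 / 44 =33637 / 1483900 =0.02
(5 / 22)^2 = 25 / 484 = 0.05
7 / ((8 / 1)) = 7 / 8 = 0.88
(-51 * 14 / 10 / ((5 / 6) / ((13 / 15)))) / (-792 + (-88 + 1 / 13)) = 40222 / 476625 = 0.08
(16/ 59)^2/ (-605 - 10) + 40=85632344/ 2140815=40.00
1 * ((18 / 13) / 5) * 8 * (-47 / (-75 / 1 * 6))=376 / 1625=0.23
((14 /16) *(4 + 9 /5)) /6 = 203 /240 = 0.85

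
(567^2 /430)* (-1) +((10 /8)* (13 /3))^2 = -22238833 /30960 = -718.31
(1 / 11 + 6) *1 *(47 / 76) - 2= 1477 / 836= 1.77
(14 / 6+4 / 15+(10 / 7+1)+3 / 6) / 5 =387 / 350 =1.11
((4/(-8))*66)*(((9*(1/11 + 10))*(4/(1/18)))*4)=-863136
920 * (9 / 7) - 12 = 8196 / 7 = 1170.86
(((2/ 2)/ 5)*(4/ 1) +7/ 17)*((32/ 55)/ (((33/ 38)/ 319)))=3632192/ 14025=258.98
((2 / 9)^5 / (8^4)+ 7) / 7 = 52907905 / 52907904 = 1.00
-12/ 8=-3/ 2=-1.50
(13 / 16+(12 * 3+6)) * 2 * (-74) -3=-25357 / 4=-6339.25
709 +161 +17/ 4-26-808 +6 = 185/ 4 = 46.25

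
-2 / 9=-0.22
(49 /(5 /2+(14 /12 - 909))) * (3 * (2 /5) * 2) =-63 /485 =-0.13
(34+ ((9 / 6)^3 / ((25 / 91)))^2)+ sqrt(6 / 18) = sqrt(3) / 3+ 7396849 / 40000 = 185.50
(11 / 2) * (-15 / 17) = -165 / 34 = -4.85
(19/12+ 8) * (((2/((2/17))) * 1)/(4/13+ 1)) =1495/12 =124.58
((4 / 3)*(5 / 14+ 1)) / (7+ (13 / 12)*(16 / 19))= 722 / 3157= 0.23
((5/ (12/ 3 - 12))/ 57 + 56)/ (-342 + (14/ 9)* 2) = -76593/ 463600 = -0.17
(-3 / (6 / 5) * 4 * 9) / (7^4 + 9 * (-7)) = -45 / 1169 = -0.04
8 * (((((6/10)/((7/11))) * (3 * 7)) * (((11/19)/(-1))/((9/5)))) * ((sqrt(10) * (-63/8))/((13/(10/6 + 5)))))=50820 * sqrt(10)/247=650.64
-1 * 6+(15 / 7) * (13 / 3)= 23 / 7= 3.29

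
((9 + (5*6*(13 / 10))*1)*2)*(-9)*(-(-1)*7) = -6048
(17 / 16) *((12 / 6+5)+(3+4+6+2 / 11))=1887 / 88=21.44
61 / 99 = 0.62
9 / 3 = 3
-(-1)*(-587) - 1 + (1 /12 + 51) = -6443 /12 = -536.92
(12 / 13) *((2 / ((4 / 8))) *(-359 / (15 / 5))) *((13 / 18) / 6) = -1436 / 27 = -53.19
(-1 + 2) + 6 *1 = 7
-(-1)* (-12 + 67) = 55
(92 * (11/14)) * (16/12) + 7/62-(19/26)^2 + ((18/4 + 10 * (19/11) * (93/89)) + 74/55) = 258186814231/2154172020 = 119.85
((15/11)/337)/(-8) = -15/29656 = -0.00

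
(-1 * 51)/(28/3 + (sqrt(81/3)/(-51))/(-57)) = -446945436/81793933 + 49419 * sqrt(3)/81793933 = -5.46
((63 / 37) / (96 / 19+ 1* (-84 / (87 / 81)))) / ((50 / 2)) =-11571 / 12428300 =-0.00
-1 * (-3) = 3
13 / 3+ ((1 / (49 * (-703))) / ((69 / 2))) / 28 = 48065047 / 11091934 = 4.33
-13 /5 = -2.60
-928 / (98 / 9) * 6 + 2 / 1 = -24958 / 49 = -509.35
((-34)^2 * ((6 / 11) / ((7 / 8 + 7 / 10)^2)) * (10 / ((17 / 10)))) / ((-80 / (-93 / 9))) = 8432000 / 43659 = 193.13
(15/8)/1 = 15/8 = 1.88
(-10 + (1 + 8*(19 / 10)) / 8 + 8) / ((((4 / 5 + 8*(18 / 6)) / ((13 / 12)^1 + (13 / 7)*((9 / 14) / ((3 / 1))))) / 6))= 0.01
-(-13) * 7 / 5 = 91 / 5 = 18.20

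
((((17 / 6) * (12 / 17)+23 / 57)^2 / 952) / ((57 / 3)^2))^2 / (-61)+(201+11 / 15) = 201.73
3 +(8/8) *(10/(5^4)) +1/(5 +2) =2764/875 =3.16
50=50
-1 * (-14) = 14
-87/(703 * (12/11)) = -319/2812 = -0.11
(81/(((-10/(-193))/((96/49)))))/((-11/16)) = -12006144/2695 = -4454.97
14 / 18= 7 / 9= 0.78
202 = 202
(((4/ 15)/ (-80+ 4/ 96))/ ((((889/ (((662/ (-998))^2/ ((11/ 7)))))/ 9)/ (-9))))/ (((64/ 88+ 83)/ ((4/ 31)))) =378642816/ 2887685290228105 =0.00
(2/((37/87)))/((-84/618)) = -8961/259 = -34.60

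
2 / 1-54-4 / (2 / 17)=-86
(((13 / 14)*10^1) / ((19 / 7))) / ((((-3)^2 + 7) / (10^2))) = 1625 / 76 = 21.38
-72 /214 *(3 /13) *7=-756 /1391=-0.54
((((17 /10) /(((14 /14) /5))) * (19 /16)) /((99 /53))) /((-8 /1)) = -17119 /25344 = -0.68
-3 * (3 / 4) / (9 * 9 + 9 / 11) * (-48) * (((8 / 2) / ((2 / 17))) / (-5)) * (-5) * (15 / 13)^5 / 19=34080750 / 7054567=4.83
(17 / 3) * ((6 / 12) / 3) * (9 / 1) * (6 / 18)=17 / 6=2.83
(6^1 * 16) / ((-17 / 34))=-192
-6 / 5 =-1.20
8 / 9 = 0.89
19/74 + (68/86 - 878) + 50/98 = -136653137/155918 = -876.44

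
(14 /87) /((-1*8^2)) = -7 /2784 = -0.00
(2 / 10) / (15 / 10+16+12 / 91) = 182 / 16045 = 0.01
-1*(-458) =458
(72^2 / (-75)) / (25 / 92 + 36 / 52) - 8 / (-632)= -163239527 / 2277175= -71.69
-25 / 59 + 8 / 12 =43 / 177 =0.24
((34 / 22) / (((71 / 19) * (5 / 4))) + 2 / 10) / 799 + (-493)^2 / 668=758337354419 / 2084223460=363.85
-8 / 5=-1.60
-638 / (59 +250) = -638 / 309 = -2.06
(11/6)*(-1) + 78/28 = 20/21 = 0.95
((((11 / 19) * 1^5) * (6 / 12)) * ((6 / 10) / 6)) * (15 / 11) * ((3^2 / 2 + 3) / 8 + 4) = 237 / 1216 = 0.19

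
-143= -143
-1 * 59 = -59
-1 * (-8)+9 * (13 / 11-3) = -92 / 11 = -8.36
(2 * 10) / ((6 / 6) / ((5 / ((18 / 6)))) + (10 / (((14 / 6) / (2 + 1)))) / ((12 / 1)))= 1400 / 117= 11.97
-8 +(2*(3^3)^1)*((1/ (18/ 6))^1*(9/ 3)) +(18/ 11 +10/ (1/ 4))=964/ 11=87.64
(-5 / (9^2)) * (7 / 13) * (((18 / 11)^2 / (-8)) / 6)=35 / 18876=0.00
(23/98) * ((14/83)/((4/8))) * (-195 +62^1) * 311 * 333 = -90514062/83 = -1090530.87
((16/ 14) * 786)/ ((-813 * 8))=-262/ 1897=-0.14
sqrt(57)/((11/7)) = 7 * sqrt(57)/11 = 4.80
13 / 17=0.76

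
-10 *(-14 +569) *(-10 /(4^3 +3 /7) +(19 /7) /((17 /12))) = -524463900 /53669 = -9772.19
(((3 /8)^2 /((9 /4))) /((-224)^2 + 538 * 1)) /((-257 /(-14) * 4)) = 0.00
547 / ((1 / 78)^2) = 3327948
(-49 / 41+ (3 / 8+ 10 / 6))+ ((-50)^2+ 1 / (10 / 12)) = 12310069 / 4920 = 2502.05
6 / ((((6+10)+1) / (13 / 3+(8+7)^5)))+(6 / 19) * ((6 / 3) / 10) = 432846322 / 1615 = 268016.30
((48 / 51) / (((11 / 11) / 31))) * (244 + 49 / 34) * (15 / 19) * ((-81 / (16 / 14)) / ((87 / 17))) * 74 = -54271624050 / 9367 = -5793917.37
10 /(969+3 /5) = 25 /2424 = 0.01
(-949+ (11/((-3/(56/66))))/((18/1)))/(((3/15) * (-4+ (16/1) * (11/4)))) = -76883/648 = -118.65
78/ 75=26/ 25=1.04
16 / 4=4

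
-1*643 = -643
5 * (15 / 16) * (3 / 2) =225 / 32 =7.03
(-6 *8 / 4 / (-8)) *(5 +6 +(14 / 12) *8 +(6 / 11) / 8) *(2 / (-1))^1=-2693 / 44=-61.20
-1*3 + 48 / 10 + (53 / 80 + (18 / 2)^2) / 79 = 17909 / 6320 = 2.83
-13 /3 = -4.33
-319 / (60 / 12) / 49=-319 / 245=-1.30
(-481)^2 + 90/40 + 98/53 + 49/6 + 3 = 147155305/636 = 231376.27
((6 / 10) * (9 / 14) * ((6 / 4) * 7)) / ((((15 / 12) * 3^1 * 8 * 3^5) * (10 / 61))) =61 / 18000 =0.00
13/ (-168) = -13/ 168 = -0.08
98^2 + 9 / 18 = 19209 / 2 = 9604.50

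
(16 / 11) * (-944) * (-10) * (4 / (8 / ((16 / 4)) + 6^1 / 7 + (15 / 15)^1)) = 4229120 / 297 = 14239.46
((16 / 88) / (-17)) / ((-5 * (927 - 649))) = 1 / 129965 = 0.00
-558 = -558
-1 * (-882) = 882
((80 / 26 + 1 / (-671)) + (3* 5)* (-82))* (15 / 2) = -160536945 / 17446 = -9201.93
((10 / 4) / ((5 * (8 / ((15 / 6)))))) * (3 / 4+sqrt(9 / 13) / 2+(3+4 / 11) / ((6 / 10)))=15 * sqrt(13) / 832+4195 / 4224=1.06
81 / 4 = 20.25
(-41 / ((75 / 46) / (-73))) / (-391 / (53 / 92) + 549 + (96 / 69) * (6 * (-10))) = -167829482 / 19491375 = -8.61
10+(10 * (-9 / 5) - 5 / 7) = -61 / 7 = -8.71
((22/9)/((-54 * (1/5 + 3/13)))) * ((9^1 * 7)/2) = -715/216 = -3.31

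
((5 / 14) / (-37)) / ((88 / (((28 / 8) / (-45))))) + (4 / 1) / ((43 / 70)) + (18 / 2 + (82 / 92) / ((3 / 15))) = 2314841165 / 115926624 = 19.97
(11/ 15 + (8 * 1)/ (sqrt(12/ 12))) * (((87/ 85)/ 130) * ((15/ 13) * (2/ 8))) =11397/ 574600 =0.02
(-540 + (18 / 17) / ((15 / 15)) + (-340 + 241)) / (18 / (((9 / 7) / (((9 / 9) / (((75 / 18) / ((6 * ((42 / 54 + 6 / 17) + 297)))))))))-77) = -90375 / 840553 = -0.11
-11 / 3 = -3.67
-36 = -36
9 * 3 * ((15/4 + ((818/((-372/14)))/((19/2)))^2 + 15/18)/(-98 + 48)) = -8.15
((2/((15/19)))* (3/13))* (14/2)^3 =13034/65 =200.52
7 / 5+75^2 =28132 / 5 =5626.40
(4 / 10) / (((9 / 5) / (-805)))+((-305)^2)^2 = 77882854015 / 9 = 8653650446.11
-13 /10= -1.30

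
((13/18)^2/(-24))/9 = -169/69984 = -0.00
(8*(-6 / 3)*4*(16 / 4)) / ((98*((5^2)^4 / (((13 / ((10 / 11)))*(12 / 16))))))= -6864 / 95703125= -0.00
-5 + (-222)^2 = 49279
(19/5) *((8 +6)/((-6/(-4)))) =35.47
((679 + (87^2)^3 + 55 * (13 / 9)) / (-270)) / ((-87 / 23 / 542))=24325129040548331 / 105705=230122785493.10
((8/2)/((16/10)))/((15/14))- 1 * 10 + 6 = -5/3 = -1.67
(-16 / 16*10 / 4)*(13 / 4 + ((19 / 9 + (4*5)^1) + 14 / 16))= -9445 / 144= -65.59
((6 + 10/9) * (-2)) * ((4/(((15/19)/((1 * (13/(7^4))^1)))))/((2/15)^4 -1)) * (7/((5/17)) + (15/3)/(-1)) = 68582400/9347093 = 7.34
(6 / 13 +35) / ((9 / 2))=922 / 117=7.88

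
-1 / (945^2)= -1 / 893025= -0.00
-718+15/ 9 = -2149/ 3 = -716.33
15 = 15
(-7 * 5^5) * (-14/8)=153125/4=38281.25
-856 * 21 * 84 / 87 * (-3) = 1509984 / 29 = 52068.41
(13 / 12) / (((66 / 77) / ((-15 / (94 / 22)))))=-5005 / 1128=-4.44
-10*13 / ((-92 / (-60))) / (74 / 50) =-57.29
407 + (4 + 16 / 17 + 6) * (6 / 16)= 27955 / 68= 411.10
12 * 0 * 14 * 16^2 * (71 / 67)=0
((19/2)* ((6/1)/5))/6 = 1.90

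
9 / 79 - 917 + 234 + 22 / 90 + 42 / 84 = -4850027 / 7110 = -682.14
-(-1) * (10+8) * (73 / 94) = 657 / 47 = 13.98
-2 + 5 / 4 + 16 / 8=5 / 4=1.25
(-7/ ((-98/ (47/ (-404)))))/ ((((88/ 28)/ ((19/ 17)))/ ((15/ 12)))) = -0.00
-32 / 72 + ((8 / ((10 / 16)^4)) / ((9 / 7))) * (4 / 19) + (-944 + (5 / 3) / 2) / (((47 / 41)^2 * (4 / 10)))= -1686776404031 / 944347500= -1786.18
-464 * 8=-3712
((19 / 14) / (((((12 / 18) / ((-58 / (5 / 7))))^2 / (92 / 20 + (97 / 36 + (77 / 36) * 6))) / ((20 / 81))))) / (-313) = -405243419 / 1267650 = -319.68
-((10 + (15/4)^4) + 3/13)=-692173/3328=-207.98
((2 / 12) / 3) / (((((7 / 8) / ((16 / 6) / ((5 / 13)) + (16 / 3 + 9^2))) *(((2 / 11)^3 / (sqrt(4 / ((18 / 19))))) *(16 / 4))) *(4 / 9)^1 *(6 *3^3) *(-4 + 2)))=-1862069 *sqrt(38) / 3265920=-3.51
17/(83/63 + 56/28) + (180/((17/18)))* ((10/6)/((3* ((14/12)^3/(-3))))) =-237532599/1218679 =-194.91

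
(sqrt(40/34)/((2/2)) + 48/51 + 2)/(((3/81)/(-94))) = -126900/17 - 5076 * sqrt(85)/17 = -10217.55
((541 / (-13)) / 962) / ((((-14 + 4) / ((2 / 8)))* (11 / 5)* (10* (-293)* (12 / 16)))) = -0.00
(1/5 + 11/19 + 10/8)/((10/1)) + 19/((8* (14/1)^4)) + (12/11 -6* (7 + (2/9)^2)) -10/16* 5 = -1913202015383/43356297600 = -44.13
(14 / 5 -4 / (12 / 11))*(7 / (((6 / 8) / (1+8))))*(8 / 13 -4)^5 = 4617654272 / 142805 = 32335.38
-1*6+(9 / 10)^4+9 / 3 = -23439 / 10000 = -2.34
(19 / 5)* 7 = 133 / 5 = 26.60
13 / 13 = 1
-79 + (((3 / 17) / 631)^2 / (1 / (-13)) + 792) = 82043861060 / 115068529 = 713.00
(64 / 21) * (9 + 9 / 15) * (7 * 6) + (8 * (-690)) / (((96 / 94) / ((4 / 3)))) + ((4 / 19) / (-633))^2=-4323454077244 / 723243645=-5977.87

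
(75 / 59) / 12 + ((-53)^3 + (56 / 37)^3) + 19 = -1779421896963 / 11954108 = -148854.43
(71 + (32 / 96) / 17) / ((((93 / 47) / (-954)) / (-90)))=1624032360 / 527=3081655.33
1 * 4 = 4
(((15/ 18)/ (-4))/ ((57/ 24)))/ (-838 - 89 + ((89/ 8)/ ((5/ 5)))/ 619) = 4952/ 52330731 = 0.00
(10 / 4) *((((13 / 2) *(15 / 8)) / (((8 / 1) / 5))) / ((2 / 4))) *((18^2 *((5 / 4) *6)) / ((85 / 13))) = 14154.53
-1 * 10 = -10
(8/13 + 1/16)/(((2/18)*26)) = 1269/5408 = 0.23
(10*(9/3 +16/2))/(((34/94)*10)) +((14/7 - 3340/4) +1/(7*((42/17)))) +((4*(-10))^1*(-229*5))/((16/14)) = 196283803/4998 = 39272.47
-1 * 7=-7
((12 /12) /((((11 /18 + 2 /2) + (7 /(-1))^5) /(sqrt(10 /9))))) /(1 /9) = -54 * sqrt(10) /302497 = -0.00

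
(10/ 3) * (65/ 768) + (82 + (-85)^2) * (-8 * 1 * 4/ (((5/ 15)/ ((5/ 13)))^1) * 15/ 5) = -12121431935/ 14976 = -809390.49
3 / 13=0.23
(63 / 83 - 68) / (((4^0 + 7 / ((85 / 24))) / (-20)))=9487700 / 20999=451.82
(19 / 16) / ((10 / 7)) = 133 / 160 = 0.83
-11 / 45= -0.24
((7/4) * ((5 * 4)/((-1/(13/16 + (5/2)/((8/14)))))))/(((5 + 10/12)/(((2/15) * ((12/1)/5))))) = -249/25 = -9.96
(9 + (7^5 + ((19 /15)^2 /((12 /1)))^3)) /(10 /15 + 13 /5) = 330989375045881 /64297800000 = 5147.76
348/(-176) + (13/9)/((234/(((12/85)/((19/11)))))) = -3792667/1918620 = -1.98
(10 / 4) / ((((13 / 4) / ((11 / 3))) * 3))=110 / 117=0.94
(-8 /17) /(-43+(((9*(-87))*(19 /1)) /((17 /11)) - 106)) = 0.00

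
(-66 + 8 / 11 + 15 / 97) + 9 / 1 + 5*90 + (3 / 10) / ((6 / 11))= 8417177 / 21340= 394.43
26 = 26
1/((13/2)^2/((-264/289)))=-0.02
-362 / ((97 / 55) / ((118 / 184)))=-587345 / 4462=-131.63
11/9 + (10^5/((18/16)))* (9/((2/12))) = 43200011/9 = 4800001.22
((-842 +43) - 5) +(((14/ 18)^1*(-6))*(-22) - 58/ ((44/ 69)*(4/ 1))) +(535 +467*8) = 936389/ 264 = 3546.93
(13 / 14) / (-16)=-13 / 224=-0.06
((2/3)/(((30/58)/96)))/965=1856/14475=0.13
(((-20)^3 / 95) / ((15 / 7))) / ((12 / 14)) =-7840 / 171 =-45.85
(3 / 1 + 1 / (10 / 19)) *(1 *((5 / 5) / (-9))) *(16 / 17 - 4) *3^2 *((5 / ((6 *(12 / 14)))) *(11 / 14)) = 11.45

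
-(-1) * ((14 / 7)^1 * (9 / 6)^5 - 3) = 195 / 16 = 12.19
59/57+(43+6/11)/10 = 33793/6270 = 5.39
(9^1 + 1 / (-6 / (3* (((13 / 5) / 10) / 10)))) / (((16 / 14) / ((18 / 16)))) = 566181 / 64000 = 8.85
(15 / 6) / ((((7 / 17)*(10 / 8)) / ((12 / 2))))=29.14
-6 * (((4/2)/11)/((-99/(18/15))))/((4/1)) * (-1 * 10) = -4/121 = -0.03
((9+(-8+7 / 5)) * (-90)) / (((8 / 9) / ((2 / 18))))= -27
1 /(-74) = -1 /74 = -0.01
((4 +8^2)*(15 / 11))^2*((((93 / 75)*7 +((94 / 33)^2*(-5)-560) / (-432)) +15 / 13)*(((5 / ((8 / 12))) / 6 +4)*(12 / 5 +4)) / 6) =13886748428336 / 25694955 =540446.50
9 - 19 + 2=-8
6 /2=3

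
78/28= 39/14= 2.79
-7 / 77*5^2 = -25 / 11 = -2.27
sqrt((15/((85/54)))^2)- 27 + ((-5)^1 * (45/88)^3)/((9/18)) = -108944217/5792512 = -18.81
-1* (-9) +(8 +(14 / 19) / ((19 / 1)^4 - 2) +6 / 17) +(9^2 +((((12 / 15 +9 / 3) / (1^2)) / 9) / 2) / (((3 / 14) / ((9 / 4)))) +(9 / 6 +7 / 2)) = 38089248403 / 360797460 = 105.57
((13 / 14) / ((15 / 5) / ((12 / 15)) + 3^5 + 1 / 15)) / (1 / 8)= 3120 / 103663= 0.03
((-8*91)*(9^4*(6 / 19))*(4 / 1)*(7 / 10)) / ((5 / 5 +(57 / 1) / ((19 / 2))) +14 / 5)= -8188128 / 19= -430954.11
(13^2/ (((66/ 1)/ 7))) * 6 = 1183/ 11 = 107.55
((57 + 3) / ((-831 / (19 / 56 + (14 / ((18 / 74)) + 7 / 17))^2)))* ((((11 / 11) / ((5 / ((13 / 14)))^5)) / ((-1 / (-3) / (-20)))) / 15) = 92664033636135013 / 427207528807920000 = 0.22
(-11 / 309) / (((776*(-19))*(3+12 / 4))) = 11 / 27335376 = 0.00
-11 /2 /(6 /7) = -77 /12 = -6.42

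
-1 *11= -11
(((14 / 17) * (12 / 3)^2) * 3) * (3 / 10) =1008 / 85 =11.86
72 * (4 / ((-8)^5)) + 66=67575 / 1024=65.99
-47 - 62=-109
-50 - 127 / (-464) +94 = 20543 / 464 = 44.27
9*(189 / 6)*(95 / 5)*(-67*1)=-721791 / 2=-360895.50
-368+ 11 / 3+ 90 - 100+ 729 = 1064 / 3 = 354.67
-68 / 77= -0.88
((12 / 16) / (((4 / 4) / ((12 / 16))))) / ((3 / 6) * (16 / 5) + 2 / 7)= 105 / 352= 0.30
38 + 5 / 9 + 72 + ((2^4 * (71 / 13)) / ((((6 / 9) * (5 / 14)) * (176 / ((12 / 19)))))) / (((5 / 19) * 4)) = 3597382 / 32175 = 111.81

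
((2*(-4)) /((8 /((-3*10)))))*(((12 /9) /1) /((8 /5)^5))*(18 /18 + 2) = 46875 /4096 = 11.44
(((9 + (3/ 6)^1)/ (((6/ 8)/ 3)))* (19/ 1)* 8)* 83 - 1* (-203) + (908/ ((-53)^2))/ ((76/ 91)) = 25597339338/ 53371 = 479611.39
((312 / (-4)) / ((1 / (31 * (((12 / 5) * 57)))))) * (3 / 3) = -1653912 / 5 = -330782.40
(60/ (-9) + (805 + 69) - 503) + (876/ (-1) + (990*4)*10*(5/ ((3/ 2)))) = 394465/ 3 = 131488.33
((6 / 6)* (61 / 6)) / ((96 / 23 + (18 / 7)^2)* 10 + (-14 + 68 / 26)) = 893711 / 8480904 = 0.11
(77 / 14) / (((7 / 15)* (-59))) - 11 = -9251 / 826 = -11.20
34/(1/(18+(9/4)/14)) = 617.46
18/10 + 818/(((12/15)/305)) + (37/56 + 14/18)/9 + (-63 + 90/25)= 7071738757/22680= 311805.06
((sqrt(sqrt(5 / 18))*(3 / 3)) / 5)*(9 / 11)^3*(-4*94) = -45684*2^(3 / 4)*sqrt(3)*5^(1 / 4) / 6655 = -29.90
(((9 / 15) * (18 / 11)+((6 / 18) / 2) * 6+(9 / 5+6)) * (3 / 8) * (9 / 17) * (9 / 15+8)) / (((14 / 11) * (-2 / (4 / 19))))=-312309 / 226100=-1.38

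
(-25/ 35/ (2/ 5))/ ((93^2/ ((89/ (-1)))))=2225/ 121086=0.02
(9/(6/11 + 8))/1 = 99/94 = 1.05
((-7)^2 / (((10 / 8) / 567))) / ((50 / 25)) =55566 / 5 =11113.20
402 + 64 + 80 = 546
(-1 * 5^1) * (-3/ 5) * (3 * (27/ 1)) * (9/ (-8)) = -2187/ 8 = -273.38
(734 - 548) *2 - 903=-531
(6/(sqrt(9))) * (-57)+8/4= -112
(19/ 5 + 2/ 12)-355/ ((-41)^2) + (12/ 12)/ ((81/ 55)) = 6038053/ 1361610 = 4.43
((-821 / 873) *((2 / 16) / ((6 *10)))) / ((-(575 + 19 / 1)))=821 / 248909760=0.00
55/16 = 3.44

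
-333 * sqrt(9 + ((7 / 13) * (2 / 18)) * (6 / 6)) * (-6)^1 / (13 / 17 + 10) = 7548 * sqrt(3445) / 793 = 558.67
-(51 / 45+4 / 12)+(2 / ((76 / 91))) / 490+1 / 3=-1801 / 1596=-1.13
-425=-425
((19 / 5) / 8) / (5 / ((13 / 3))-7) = -13 / 160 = -0.08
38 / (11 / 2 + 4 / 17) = 1292 / 195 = 6.63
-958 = -958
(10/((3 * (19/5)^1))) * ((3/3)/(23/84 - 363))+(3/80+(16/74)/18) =726287609/15422189040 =0.05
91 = 91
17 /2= 8.50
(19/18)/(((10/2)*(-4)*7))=-19/2520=-0.01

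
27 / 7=3.86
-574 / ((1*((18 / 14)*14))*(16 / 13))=-3731 / 144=-25.91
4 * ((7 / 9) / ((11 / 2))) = 56 / 99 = 0.57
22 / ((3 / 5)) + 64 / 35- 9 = 29.50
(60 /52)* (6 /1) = 90 /13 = 6.92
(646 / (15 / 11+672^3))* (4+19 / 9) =390830 / 30042980487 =0.00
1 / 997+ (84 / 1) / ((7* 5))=11969 / 4985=2.40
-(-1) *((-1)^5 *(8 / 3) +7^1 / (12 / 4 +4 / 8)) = -2 / 3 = -0.67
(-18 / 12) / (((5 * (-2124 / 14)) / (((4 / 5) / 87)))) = 7 / 384975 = 0.00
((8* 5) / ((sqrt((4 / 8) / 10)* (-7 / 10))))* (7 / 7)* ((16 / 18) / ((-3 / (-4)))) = -25600* sqrt(5) / 189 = -302.87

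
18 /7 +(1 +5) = 8.57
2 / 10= 1 / 5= 0.20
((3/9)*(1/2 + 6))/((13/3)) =1/2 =0.50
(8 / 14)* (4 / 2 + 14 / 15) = 176 / 105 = 1.68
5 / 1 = 5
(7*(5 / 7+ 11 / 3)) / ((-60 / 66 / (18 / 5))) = -3036 / 25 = -121.44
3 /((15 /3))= 3 /5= 0.60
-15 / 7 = -2.14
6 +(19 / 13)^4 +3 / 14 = 4309301 / 399854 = 10.78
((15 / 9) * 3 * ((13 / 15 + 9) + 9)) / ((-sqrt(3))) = -283 * sqrt(3) / 9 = -54.46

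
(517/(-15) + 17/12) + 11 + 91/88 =-9247/440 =-21.02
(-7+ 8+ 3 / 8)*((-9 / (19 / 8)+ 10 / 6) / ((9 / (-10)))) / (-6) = -6655 / 12312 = -0.54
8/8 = 1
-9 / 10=-0.90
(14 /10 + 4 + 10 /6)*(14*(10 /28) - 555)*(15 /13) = -4484.62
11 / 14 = 0.79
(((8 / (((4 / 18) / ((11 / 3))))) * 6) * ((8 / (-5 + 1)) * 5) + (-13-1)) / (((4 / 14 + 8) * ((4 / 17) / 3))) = -1416219 / 116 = -12208.78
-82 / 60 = -41 / 30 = -1.37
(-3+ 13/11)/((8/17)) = -85/22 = -3.86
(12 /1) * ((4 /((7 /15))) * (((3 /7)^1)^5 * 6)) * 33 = 34642080 /117649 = 294.45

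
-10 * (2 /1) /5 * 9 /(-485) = 36 /485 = 0.07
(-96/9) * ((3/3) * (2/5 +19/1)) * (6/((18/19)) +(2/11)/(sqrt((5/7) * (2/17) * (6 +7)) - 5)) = -366914528/281655 +6208 * sqrt(15470)/469425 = -1301.06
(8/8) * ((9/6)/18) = 1/12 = 0.08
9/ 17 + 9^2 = 1386/ 17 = 81.53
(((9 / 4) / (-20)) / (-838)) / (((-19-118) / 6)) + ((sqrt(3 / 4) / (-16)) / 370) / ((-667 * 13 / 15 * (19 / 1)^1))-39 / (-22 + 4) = 3 * sqrt(3) / 390125632 + 29849479 / 13776720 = 2.17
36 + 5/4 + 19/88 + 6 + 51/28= 27897/616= 45.29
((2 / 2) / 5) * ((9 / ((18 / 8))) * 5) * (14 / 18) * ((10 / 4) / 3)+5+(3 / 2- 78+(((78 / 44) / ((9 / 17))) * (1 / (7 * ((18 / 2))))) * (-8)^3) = -133223 / 1386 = -96.12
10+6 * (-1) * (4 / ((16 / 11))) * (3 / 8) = 61 / 16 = 3.81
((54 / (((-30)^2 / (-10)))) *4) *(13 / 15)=-52 / 25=-2.08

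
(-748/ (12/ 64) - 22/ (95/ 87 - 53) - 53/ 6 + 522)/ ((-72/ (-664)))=-977104303/ 30483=-32054.07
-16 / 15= -1.07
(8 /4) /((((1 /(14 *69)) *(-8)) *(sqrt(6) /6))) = -483 *sqrt(6) /2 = -591.55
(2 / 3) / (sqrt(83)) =2 * sqrt(83) / 249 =0.07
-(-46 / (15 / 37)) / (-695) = -0.16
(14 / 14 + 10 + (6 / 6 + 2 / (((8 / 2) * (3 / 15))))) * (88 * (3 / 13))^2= 1010592 / 169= 5979.83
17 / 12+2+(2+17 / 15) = 131 / 20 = 6.55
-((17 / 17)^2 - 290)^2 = -83521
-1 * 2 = -2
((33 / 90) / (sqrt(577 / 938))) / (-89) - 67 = -67 - 11 * sqrt(541226) / 1540590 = -67.01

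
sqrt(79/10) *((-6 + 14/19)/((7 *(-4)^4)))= -5 *sqrt(790)/17024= -0.01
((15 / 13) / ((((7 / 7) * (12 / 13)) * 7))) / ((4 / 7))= 5 / 16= 0.31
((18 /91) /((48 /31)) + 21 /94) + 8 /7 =51119 /34216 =1.49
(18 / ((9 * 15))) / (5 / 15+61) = 1 / 460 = 0.00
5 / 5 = 1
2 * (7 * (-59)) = -826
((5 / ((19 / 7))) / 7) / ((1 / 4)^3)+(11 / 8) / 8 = 20689 / 1216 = 17.01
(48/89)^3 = 110592/704969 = 0.16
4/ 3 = 1.33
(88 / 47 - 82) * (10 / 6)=-18830 / 141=-133.55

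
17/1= 17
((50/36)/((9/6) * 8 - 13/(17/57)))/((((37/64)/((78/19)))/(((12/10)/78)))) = -5440/1132533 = -0.00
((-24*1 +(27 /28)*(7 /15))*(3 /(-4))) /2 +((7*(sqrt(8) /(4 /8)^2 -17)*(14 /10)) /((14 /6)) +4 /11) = -109481 /1760 +168*sqrt(2) /5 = -14.69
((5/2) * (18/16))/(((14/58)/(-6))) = -3915/56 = -69.91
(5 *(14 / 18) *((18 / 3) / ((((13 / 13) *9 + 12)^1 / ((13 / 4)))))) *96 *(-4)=-4160 / 3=-1386.67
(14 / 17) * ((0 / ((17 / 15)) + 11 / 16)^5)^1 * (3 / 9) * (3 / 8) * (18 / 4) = 10146213 / 142606336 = 0.07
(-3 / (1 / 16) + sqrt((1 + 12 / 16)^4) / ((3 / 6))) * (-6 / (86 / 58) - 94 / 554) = 16823365 / 95288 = 176.55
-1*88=-88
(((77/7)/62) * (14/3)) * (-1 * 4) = -308/93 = -3.31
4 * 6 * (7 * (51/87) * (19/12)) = 155.93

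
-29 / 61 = -0.48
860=860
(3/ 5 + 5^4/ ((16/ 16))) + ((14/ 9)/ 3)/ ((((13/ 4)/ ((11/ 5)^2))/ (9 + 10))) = 5618384/ 8775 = 640.27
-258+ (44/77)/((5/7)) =-1286/5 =-257.20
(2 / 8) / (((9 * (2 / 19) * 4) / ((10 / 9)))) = 95 / 1296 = 0.07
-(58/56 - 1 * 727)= 20327/28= 725.96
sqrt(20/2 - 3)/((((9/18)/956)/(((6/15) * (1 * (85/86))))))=32504 * sqrt(7)/43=1999.94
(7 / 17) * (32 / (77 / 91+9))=1.34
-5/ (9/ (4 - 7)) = 5/ 3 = 1.67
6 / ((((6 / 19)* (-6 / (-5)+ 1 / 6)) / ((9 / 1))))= 5130 / 41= 125.12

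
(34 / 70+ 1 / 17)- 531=-315621 / 595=-530.46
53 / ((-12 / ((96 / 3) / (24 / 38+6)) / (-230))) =926440 / 189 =4901.80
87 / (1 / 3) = 261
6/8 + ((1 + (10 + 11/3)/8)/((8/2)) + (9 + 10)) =1961/96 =20.43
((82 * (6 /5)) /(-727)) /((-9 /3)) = 164 /3635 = 0.05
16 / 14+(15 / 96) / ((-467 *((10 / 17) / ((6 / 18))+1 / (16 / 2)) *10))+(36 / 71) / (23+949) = 14731384013 / 12884279688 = 1.14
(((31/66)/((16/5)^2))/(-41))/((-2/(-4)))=-775/346368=-0.00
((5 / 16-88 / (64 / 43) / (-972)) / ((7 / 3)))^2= 8427409 / 329204736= 0.03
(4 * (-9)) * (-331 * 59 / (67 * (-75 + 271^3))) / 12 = 58587 / 1333463212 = 0.00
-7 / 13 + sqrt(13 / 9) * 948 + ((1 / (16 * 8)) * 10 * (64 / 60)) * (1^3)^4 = -71 / 156 + 316 * sqrt(13) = 1138.90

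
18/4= 9/2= 4.50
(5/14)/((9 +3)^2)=5/2016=0.00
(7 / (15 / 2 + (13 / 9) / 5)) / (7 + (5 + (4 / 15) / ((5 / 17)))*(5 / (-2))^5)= -60480 / 38346803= -0.00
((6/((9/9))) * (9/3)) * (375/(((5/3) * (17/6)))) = 24300/17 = 1429.41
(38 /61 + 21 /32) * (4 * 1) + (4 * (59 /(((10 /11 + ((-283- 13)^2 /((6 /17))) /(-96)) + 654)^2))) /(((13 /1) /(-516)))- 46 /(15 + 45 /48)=2.23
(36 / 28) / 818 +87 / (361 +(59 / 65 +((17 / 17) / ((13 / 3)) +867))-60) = 8266119 / 108785411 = 0.08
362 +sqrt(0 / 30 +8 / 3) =2*sqrt(6) / 3 +362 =363.63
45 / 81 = 5 / 9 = 0.56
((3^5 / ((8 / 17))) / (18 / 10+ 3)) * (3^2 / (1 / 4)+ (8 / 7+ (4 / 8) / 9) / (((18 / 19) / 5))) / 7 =8159405 / 12544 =650.46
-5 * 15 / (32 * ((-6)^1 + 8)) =-75 / 64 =-1.17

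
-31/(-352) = 31/352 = 0.09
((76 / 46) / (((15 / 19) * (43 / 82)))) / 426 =0.01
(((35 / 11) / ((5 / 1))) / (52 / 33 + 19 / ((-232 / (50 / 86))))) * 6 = 2.50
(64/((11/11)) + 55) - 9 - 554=-444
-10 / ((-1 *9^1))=10 / 9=1.11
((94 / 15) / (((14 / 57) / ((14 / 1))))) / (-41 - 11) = -893 / 130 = -6.87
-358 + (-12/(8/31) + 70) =-669/2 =-334.50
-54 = -54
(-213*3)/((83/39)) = -300.25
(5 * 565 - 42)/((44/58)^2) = 19343/4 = 4835.75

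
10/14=5/7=0.71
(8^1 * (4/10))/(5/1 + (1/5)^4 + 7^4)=2000/1503751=0.00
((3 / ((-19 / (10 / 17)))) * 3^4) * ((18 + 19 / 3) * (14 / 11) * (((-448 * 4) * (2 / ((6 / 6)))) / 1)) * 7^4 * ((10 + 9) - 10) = 18044438719.37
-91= -91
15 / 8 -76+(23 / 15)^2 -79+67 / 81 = -2429137 / 16200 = -149.95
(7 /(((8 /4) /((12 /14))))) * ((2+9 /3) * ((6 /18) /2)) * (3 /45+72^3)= 933120.17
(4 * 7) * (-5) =-140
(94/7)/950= 0.01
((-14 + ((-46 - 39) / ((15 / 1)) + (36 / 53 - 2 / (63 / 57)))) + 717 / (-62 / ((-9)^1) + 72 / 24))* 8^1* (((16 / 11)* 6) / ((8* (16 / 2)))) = 1862584 / 33019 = 56.41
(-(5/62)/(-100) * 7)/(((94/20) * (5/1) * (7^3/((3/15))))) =1/7139300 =0.00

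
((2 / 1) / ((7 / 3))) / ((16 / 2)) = 3 / 28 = 0.11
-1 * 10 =-10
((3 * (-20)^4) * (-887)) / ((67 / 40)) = -17030400000 / 67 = -254185074.63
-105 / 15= -7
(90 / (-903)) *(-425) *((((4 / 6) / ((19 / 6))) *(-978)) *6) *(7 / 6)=-49878000 / 817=-61050.18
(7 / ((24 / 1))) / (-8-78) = -7 / 2064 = -0.00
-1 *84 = -84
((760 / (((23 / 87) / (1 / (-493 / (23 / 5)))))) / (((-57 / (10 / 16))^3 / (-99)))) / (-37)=1375 / 14532416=0.00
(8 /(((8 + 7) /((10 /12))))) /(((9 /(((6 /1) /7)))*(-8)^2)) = 1 /1512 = 0.00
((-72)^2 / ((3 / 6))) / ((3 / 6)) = 20736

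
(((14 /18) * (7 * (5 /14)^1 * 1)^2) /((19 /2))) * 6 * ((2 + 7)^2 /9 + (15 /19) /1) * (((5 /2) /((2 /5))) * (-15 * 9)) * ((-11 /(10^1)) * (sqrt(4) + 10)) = 120841875 /361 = 334742.04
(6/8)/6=1/8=0.12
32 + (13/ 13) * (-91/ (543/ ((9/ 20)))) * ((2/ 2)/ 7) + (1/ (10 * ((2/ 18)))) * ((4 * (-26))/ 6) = 59329/ 3620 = 16.39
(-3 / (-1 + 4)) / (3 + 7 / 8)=-8 / 31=-0.26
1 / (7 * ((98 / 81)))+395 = 271051 / 686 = 395.12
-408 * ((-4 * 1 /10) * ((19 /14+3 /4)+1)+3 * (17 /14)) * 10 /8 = -1224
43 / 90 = 0.48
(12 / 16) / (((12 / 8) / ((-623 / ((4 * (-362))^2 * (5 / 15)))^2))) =3493161 / 8792335327232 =0.00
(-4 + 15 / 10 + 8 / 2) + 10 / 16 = 17 / 8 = 2.12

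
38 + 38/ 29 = 1140/ 29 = 39.31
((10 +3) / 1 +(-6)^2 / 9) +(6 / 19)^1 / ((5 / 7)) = 1657 / 95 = 17.44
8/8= 1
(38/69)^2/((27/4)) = 5776/128547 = 0.04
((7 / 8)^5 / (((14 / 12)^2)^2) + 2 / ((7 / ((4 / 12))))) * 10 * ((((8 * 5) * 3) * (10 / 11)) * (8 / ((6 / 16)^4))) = 1024192000 / 6237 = 164212.28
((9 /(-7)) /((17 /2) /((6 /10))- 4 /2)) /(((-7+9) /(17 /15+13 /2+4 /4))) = -333 /730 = -0.46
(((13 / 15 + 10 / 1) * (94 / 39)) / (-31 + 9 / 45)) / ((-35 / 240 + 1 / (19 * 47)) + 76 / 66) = -109460368 / 129596103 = -0.84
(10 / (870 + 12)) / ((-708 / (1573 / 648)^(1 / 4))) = -5 * sqrt(11) * 26^(1 / 4) / 1873368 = -0.00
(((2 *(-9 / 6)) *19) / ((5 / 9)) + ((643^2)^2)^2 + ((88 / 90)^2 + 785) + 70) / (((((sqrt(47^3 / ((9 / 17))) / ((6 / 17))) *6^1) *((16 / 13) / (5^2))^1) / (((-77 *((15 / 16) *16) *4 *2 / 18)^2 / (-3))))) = -114019103584428723435792111249175 *sqrt(799) / 465394329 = -6925161803754413522426803.00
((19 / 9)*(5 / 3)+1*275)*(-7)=-52640 / 27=-1949.63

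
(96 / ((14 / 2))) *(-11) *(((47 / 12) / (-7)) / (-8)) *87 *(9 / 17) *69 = -33531.76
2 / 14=1 / 7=0.14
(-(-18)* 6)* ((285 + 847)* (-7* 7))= -5990544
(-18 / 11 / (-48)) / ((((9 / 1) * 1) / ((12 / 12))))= 1 / 264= 0.00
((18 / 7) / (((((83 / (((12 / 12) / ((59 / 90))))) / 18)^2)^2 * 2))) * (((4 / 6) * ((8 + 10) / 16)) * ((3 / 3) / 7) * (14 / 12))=7748409780000 / 4025487256076167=0.00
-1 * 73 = -73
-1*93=-93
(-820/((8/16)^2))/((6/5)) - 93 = -8479/3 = -2826.33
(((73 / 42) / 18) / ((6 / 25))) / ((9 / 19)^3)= 12517675 / 3306744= 3.79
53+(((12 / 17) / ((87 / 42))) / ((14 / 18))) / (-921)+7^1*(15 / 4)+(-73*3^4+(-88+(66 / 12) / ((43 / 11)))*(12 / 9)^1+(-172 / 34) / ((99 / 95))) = -15344838019889 / 2577204828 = -5954.06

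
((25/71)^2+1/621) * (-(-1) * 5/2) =982915/3130461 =0.31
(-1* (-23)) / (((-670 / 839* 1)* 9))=-19297 / 6030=-3.20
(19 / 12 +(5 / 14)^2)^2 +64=5784913 / 86436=66.93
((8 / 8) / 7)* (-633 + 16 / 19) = -12011 / 133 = -90.31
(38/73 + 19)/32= 1425/2336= 0.61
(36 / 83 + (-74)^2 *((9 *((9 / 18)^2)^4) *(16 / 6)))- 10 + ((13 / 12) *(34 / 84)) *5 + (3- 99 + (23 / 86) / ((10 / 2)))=1843991309 / 4496940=410.05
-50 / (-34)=25 / 17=1.47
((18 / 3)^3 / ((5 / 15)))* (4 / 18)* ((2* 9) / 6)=432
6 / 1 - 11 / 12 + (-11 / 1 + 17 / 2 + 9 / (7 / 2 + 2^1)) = 557 / 132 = 4.22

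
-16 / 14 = -8 / 7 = -1.14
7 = 7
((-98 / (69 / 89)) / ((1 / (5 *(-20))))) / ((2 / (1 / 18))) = 218050 / 621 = 351.13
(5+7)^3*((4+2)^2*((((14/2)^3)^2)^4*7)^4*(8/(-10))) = -160968251768589556100454300000000000000000000000000000000000000000000000000000000000000000.00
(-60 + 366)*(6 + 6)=3672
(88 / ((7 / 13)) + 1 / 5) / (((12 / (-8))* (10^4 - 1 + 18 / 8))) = -0.01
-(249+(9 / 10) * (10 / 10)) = -2499 / 10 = -249.90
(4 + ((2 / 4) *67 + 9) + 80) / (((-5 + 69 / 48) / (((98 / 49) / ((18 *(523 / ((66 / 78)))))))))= -22264 / 3487887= -0.01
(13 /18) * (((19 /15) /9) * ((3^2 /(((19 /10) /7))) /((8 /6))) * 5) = 455 /36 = 12.64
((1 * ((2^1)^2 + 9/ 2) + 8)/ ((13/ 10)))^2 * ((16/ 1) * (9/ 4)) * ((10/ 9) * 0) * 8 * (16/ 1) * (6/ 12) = 0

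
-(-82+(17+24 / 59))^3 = 55349900731 / 205379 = 269501.27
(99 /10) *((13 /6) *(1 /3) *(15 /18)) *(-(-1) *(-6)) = -143 /4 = -35.75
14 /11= 1.27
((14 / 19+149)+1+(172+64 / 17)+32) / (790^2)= 28949 / 50396075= 0.00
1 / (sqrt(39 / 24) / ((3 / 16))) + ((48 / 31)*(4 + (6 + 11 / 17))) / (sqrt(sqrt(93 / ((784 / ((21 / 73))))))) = 3*sqrt(26) / 104 + 5792*sqrt(3)*31^(3 / 4)*511^(1 / 4) / 16337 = 38.50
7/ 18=0.39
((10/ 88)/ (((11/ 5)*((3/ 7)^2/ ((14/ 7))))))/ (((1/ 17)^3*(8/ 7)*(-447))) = -42128975/ 7788528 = -5.41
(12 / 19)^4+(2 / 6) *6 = 281378 / 130321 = 2.16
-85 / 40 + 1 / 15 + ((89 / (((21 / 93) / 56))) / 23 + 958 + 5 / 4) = 5290489 / 2760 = 1916.84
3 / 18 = 1 / 6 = 0.17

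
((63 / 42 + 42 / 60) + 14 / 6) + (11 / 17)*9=2641 / 255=10.36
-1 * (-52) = 52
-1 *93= -93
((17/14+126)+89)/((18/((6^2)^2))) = 108972/7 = 15567.43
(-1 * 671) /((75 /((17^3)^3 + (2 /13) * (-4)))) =-344814015559321 /325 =-1060966201720.99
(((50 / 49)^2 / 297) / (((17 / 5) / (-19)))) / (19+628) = -237500 / 7843353903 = -0.00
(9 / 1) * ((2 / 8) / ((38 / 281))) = 2529 / 152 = 16.64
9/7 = 1.29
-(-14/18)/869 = 7/7821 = 0.00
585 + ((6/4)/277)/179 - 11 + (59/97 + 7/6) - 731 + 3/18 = -4474567379/28857306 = -155.06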